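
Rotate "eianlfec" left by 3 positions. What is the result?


Input: "eianlfec", rotate left by 3
First 3 characters: "eia"
Remaining characters: "nlfec"
Concatenate remaining + first: "nlfec" + "eia" = "nlfeceia"

nlfeceia


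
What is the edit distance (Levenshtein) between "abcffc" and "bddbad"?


Computing edit distance: "abcffc" -> "bddbad"
DP table:
           b    d    d    b    a    d
      0    1    2    3    4    5    6
  a   1    1    2    3    4    4    5
  b   2    1    2    3    3    4    5
  c   3    2    2    3    4    4    5
  f   4    3    3    3    4    5    5
  f   5    4    4    4    4    5    6
  c   6    5    5    5    5    5    6
Edit distance = dp[6][6] = 6

6


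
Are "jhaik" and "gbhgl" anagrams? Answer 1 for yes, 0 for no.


Strings: "jhaik", "gbhgl"
Sorted first:  ahijk
Sorted second: bgghl
Differ at position 0: 'a' vs 'b' => not anagrams

0


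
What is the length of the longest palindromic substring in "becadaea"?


Input: "becadaea"
Checking substrings for palindromes:
  [3:6] "ada" (len 3) => palindrome
  [5:8] "aea" (len 3) => palindrome
Longest palindromic substring: "ada" with length 3

3


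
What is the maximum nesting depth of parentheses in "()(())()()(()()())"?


Input: "()(())()()(()()())"
Tracking depth:
  Position 0 '(': depth becomes 1
  Position 1 ')': depth becomes 0
  Position 2 '(': depth becomes 1
  Position 3 '(': depth becomes 2
  Position 4 ')': depth becomes 1
  Position 5 ')': depth becomes 0
  Position 6 '(': depth becomes 1
  Position 7 ')': depth becomes 0
  Position 8 '(': depth becomes 1
  Position 9 ')': depth becomes 0
  Position 10 '(': depth becomes 1
  Position 11 '(': depth becomes 2
  Position 12 ')': depth becomes 1
  Position 13 '(': depth becomes 2
  Position 14 ')': depth becomes 1
  Position 15 '(': depth becomes 2
  Position 16 ')': depth becomes 1
  Position 17 ')': depth becomes 0
Maximum depth reached: 2

2


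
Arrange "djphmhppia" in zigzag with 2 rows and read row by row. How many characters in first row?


Zigzag "djphmhppia" into 2 rows:
Placing characters:
  'd' => row 0
  'j' => row 1
  'p' => row 0
  'h' => row 1
  'm' => row 0
  'h' => row 1
  'p' => row 0
  'p' => row 1
  'i' => row 0
  'a' => row 1
Rows:
  Row 0: "dpmpi"
  Row 1: "jhhpa"
First row length: 5

5


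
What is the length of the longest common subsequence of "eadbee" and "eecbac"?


LCS of "eadbee" and "eecbac"
DP table:
           e    e    c    b    a    c
      0    0    0    0    0    0    0
  e   0    1    1    1    1    1    1
  a   0    1    1    1    1    2    2
  d   0    1    1    1    1    2    2
  b   0    1    1    1    2    2    2
  e   0    1    2    2    2    2    2
  e   0    1    2    2    2    2    2
LCS length = dp[6][6] = 2

2


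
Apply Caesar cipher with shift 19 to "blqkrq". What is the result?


Caesar cipher: shift "blqkrq" by 19
  'b' (pos 1) + 19 = pos 20 = 'u'
  'l' (pos 11) + 19 = pos 4 = 'e'
  'q' (pos 16) + 19 = pos 9 = 'j'
  'k' (pos 10) + 19 = pos 3 = 'd'
  'r' (pos 17) + 19 = pos 10 = 'k'
  'q' (pos 16) + 19 = pos 9 = 'j'
Result: uejdkj

uejdkj


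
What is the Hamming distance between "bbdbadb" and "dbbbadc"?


Comparing "bbdbadb" and "dbbbadc" position by position:
  Position 0: 'b' vs 'd' => differ
  Position 1: 'b' vs 'b' => same
  Position 2: 'd' vs 'b' => differ
  Position 3: 'b' vs 'b' => same
  Position 4: 'a' vs 'a' => same
  Position 5: 'd' vs 'd' => same
  Position 6: 'b' vs 'c' => differ
Total differences (Hamming distance): 3

3


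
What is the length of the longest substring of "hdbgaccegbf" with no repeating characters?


Input: "hdbgaccegbf"
Sliding window (track last position of each char):
  Position 0 ('h'): window [0,0] length 1 -- new best
  Position 1 ('d'): window [0,1] length 2 -- new best
  Position 2 ('b'): window [0,2] length 3 -- new best
  Position 3 ('g'): window [0,3] length 4 -- new best
  Position 4 ('a'): window [0,4] length 5 -- new best
  Position 5 ('c'): window [0,5] length 6 -- new best
  Position 6 ('c'): repeat (last at 5), move window start to 6
  Position 6 ('c'): window [6,6] length 1
  Position 7 ('e'): window [6,7] length 2
  Position 8 ('g'): window [6,8] length 3
  Position 9 ('b'): window [6,9] length 4
  Position 10 ('f'): window [6,10] length 5
Longest substring with no repeats: "hdbgac" with length 6

6


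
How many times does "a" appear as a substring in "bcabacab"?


Searching for "a" in "bcabacab"
Scanning each position:
  Position 0: "b" => no
  Position 1: "c" => no
  Position 2: "a" => MATCH
  Position 3: "b" => no
  Position 4: "a" => MATCH
  Position 5: "c" => no
  Position 6: "a" => MATCH
  Position 7: "b" => no
Total occurrences: 3

3


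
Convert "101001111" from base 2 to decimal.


Input: "101001111" in base 2
Positional expansion:
  Digit '1' (value 1) x 2^8 = 256
  Digit '0' (value 0) x 2^7 = 0
  Digit '1' (value 1) x 2^6 = 64
  Digit '0' (value 0) x 2^5 = 0
  Digit '0' (value 0) x 2^4 = 0
  Digit '1' (value 1) x 2^3 = 8
  Digit '1' (value 1) x 2^2 = 4
  Digit '1' (value 1) x 2^1 = 2
  Digit '1' (value 1) x 2^0 = 1
Sum = 335

335


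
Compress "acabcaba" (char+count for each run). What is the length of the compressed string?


Input: acabcaba
Runs:
  'a' x 1 => "a1"
  'c' x 1 => "c1"
  'a' x 1 => "a1"
  'b' x 1 => "b1"
  'c' x 1 => "c1"
  'a' x 1 => "a1"
  'b' x 1 => "b1"
  'a' x 1 => "a1"
Compressed: "a1c1a1b1c1a1b1a1"
Compressed length: 16

16


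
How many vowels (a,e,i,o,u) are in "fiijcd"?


Input: fiijcd
Checking each character:
  'f' at position 0: consonant
  'i' at position 1: vowel (running total: 1)
  'i' at position 2: vowel (running total: 2)
  'j' at position 3: consonant
  'c' at position 4: consonant
  'd' at position 5: consonant
Total vowels: 2

2


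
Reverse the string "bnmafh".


Input: bnmafh
Reading characters right to left:
  Position 5: 'h'
  Position 4: 'f'
  Position 3: 'a'
  Position 2: 'm'
  Position 1: 'n'
  Position 0: 'b'
Reversed: hfamnb

hfamnb


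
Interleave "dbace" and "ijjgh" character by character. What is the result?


Interleaving "dbace" and "ijjgh":
  Position 0: 'd' from first, 'i' from second => "di"
  Position 1: 'b' from first, 'j' from second => "bj"
  Position 2: 'a' from first, 'j' from second => "aj"
  Position 3: 'c' from first, 'g' from second => "cg"
  Position 4: 'e' from first, 'h' from second => "eh"
Result: dibjajcgeh

dibjajcgeh


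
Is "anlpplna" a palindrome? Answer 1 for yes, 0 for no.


Input: anlpplna
Reversed: anlpplna
  Compare pos 0 ('a') with pos 7 ('a'): match
  Compare pos 1 ('n') with pos 6 ('n'): match
  Compare pos 2 ('l') with pos 5 ('l'): match
  Compare pos 3 ('p') with pos 4 ('p'): match
Result: palindrome

1


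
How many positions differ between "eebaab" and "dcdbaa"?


Comparing "eebaab" and "dcdbaa" position by position:
  Position 0: 'e' vs 'd' => DIFFER
  Position 1: 'e' vs 'c' => DIFFER
  Position 2: 'b' vs 'd' => DIFFER
  Position 3: 'a' vs 'b' => DIFFER
  Position 4: 'a' vs 'a' => same
  Position 5: 'b' vs 'a' => DIFFER
Positions that differ: 5

5


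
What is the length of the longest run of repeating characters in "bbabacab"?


Input: "bbabacab"
Scanning for longest run:
  Position 1 ('b'): continues run of 'b', length=2
  Position 2 ('a'): new char, reset run to 1
  Position 3 ('b'): new char, reset run to 1
  Position 4 ('a'): new char, reset run to 1
  Position 5 ('c'): new char, reset run to 1
  Position 6 ('a'): new char, reset run to 1
  Position 7 ('b'): new char, reset run to 1
Longest run: 'b' with length 2

2


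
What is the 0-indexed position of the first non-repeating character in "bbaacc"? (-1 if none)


Input: bbaacc
Character frequencies:
  'a': 2
  'b': 2
  'c': 2
Scanning left to right for freq == 1:
  Position 0 ('b'): freq=2, skip
  Position 1 ('b'): freq=2, skip
  Position 2 ('a'): freq=2, skip
  Position 3 ('a'): freq=2, skip
  Position 4 ('c'): freq=2, skip
  Position 5 ('c'): freq=2, skip
  No unique character found => answer = -1

-1


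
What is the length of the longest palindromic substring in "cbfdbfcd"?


Input: "cbfdbfcd"
Checking substrings for palindromes:
  No multi-char palindromic substrings found
Longest palindromic substring: "c" with length 1

1


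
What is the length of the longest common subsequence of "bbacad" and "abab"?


LCS of "bbacad" and "abab"
DP table:
           a    b    a    b
      0    0    0    0    0
  b   0    0    1    1    1
  b   0    0    1    1    2
  a   0    1    1    2    2
  c   0    1    1    2    2
  a   0    1    1    2    2
  d   0    1    1    2    2
LCS length = dp[6][4] = 2

2


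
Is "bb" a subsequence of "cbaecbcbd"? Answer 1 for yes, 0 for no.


Check if "bb" is a subsequence of "cbaecbcbd"
Greedy scan:
  Position 0 ('c'): no match needed
  Position 1 ('b'): matches sub[0] = 'b'
  Position 2 ('a'): no match needed
  Position 3 ('e'): no match needed
  Position 4 ('c'): no match needed
  Position 5 ('b'): matches sub[1] = 'b'
  Position 6 ('c'): no match needed
  Position 7 ('b'): no match needed
  Position 8 ('d'): no match needed
All 2 characters matched => is a subsequence

1


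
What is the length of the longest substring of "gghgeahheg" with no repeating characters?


Input: "gghgeahheg"
Sliding window (track last position of each char):
  Position 0 ('g'): window [0,0] length 1 -- new best
  Position 1 ('g'): repeat (last at 0), move window start to 1
  Position 1 ('g'): window [1,1] length 1
  Position 2 ('h'): window [1,2] length 2 -- new best
  Position 3 ('g'): repeat (last at 1), move window start to 2
  Position 3 ('g'): window [2,3] length 2
  Position 4 ('e'): window [2,4] length 3 -- new best
  Position 5 ('a'): window [2,5] length 4 -- new best
  Position 6 ('h'): repeat (last at 2), move window start to 3
  Position 6 ('h'): window [3,6] length 4
  Position 7 ('h'): repeat (last at 6), move window start to 7
  Position 7 ('h'): window [7,7] length 1
  Position 8 ('e'): window [7,8] length 2
  Position 9 ('g'): window [7,9] length 3
Longest substring with no repeats: "hgea" with length 4

4


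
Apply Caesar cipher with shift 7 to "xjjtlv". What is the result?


Caesar cipher: shift "xjjtlv" by 7
  'x' (pos 23) + 7 = pos 4 = 'e'
  'j' (pos 9) + 7 = pos 16 = 'q'
  'j' (pos 9) + 7 = pos 16 = 'q'
  't' (pos 19) + 7 = pos 0 = 'a'
  'l' (pos 11) + 7 = pos 18 = 's'
  'v' (pos 21) + 7 = pos 2 = 'c'
Result: eqqasc

eqqasc


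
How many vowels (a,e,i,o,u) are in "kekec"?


Input: kekec
Checking each character:
  'k' at position 0: consonant
  'e' at position 1: vowel (running total: 1)
  'k' at position 2: consonant
  'e' at position 3: vowel (running total: 2)
  'c' at position 4: consonant
Total vowels: 2

2


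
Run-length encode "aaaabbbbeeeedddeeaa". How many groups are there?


Input: aaaabbbbeeeedddeeaa
Scanning for consecutive runs:
  Group 1: 'a' x 4 (positions 0-3)
  Group 2: 'b' x 4 (positions 4-7)
  Group 3: 'e' x 4 (positions 8-11)
  Group 4: 'd' x 3 (positions 12-14)
  Group 5: 'e' x 2 (positions 15-16)
  Group 6: 'a' x 2 (positions 17-18)
Total groups: 6

6


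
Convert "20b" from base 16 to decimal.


Input: "20b" in base 16
Positional expansion:
  Digit '2' (value 2) x 16^2 = 512
  Digit '0' (value 0) x 16^1 = 0
  Digit 'b' (value 11) x 16^0 = 11
Sum = 523

523


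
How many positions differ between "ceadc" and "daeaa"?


Comparing "ceadc" and "daeaa" position by position:
  Position 0: 'c' vs 'd' => DIFFER
  Position 1: 'e' vs 'a' => DIFFER
  Position 2: 'a' vs 'e' => DIFFER
  Position 3: 'd' vs 'a' => DIFFER
  Position 4: 'c' vs 'a' => DIFFER
Positions that differ: 5

5


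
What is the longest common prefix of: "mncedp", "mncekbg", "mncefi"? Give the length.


Words: mncedp, mncekbg, mncefi
  Position 0: all 'm' => match
  Position 1: all 'n' => match
  Position 2: all 'c' => match
  Position 3: all 'e' => match
  Position 4: ('d', 'k', 'f') => mismatch, stop
LCP = "mnce" (length 4)

4


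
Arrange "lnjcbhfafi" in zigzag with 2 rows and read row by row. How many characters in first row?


Zigzag "lnjcbhfafi" into 2 rows:
Placing characters:
  'l' => row 0
  'n' => row 1
  'j' => row 0
  'c' => row 1
  'b' => row 0
  'h' => row 1
  'f' => row 0
  'a' => row 1
  'f' => row 0
  'i' => row 1
Rows:
  Row 0: "ljbff"
  Row 1: "nchai"
First row length: 5

5


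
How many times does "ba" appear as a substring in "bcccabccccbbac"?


Searching for "ba" in "bcccabccccbbac"
Scanning each position:
  Position 0: "bc" => no
  Position 1: "cc" => no
  Position 2: "cc" => no
  Position 3: "ca" => no
  Position 4: "ab" => no
  Position 5: "bc" => no
  Position 6: "cc" => no
  Position 7: "cc" => no
  Position 8: "cc" => no
  Position 9: "cb" => no
  Position 10: "bb" => no
  Position 11: "ba" => MATCH
  Position 12: "ac" => no
Total occurrences: 1

1


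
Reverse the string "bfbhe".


Input: bfbhe
Reading characters right to left:
  Position 4: 'e'
  Position 3: 'h'
  Position 2: 'b'
  Position 1: 'f'
  Position 0: 'b'
Reversed: ehbfb

ehbfb


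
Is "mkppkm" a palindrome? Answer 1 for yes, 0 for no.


Input: mkppkm
Reversed: mkppkm
  Compare pos 0 ('m') with pos 5 ('m'): match
  Compare pos 1 ('k') with pos 4 ('k'): match
  Compare pos 2 ('p') with pos 3 ('p'): match
Result: palindrome

1


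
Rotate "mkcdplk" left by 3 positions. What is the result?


Input: "mkcdplk", rotate left by 3
First 3 characters: "mkc"
Remaining characters: "dplk"
Concatenate remaining + first: "dplk" + "mkc" = "dplkmkc"

dplkmkc


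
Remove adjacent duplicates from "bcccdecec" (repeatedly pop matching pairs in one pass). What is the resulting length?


Input: bcccdecec
Stack-based adjacent duplicate removal:
  Read 'b': push. Stack: b
  Read 'c': push. Stack: bc
  Read 'c': matches stack top 'c' => pop. Stack: b
  Read 'c': push. Stack: bc
  Read 'd': push. Stack: bcd
  Read 'e': push. Stack: bcde
  Read 'c': push. Stack: bcdec
  Read 'e': push. Stack: bcdece
  Read 'c': push. Stack: bcdecec
Final stack: "bcdecec" (length 7)

7


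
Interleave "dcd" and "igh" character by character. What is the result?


Interleaving "dcd" and "igh":
  Position 0: 'd' from first, 'i' from second => "di"
  Position 1: 'c' from first, 'g' from second => "cg"
  Position 2: 'd' from first, 'h' from second => "dh"
Result: dicgdh

dicgdh


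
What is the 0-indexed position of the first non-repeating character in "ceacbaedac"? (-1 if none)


Input: ceacbaedac
Character frequencies:
  'a': 3
  'b': 1
  'c': 3
  'd': 1
  'e': 2
Scanning left to right for freq == 1:
  Position 0 ('c'): freq=3, skip
  Position 1 ('e'): freq=2, skip
  Position 2 ('a'): freq=3, skip
  Position 3 ('c'): freq=3, skip
  Position 4 ('b'): unique! => answer = 4

4


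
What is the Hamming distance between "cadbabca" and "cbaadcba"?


Comparing "cadbabca" and "cbaadcba" position by position:
  Position 0: 'c' vs 'c' => same
  Position 1: 'a' vs 'b' => differ
  Position 2: 'd' vs 'a' => differ
  Position 3: 'b' vs 'a' => differ
  Position 4: 'a' vs 'd' => differ
  Position 5: 'b' vs 'c' => differ
  Position 6: 'c' vs 'b' => differ
  Position 7: 'a' vs 'a' => same
Total differences (Hamming distance): 6

6


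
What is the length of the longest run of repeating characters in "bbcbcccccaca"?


Input: "bbcbcccccaca"
Scanning for longest run:
  Position 1 ('b'): continues run of 'b', length=2
  Position 2 ('c'): new char, reset run to 1
  Position 3 ('b'): new char, reset run to 1
  Position 4 ('c'): new char, reset run to 1
  Position 5 ('c'): continues run of 'c', length=2
  Position 6 ('c'): continues run of 'c', length=3
  Position 7 ('c'): continues run of 'c', length=4
  Position 8 ('c'): continues run of 'c', length=5
  Position 9 ('a'): new char, reset run to 1
  Position 10 ('c'): new char, reset run to 1
  Position 11 ('a'): new char, reset run to 1
Longest run: 'c' with length 5

5


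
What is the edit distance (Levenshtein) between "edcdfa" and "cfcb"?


Computing edit distance: "edcdfa" -> "cfcb"
DP table:
           c    f    c    b
      0    1    2    3    4
  e   1    1    2    3    4
  d   2    2    2    3    4
  c   3    2    3    2    3
  d   4    3    3    3    3
  f   5    4    3    4    4
  a   6    5    4    4    5
Edit distance = dp[6][4] = 5

5


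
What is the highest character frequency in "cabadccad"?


Input: cabadccad
Character counts:
  'a': 3
  'b': 1
  'c': 3
  'd': 2
Maximum frequency: 3

3


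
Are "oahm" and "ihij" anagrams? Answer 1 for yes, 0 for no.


Strings: "oahm", "ihij"
Sorted first:  ahmo
Sorted second: hiij
Differ at position 0: 'a' vs 'h' => not anagrams

0


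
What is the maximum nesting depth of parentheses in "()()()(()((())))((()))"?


Input: "()()()(()((())))((()))"
Tracking depth:
  Position 0 '(': depth becomes 1
  Position 1 ')': depth becomes 0
  Position 2 '(': depth becomes 1
  Position 3 ')': depth becomes 0
  Position 4 '(': depth becomes 1
  Position 5 ')': depth becomes 0
  Position 6 '(': depth becomes 1
  Position 7 '(': depth becomes 2
  Position 8 ')': depth becomes 1
  Position 9 '(': depth becomes 2
  Position 10 '(': depth becomes 3
  Position 11 '(': depth becomes 4
  Position 12 ')': depth becomes 3
  Position 13 ')': depth becomes 2
  Position 14 ')': depth becomes 1
  Position 15 ')': depth becomes 0
  Position 16 '(': depth becomes 1
  Position 17 '(': depth becomes 2
  Position 18 '(': depth becomes 3
  Position 19 ')': depth becomes 2
  Position 20 ')': depth becomes 1
  Position 21 ')': depth becomes 0
Maximum depth reached: 4

4


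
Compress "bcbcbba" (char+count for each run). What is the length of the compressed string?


Input: bcbcbba
Runs:
  'b' x 1 => "b1"
  'c' x 1 => "c1"
  'b' x 1 => "b1"
  'c' x 1 => "c1"
  'b' x 2 => "b2"
  'a' x 1 => "a1"
Compressed: "b1c1b1c1b2a1"
Compressed length: 12

12


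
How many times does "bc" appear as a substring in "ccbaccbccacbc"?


Searching for "bc" in "ccbaccbccacbc"
Scanning each position:
  Position 0: "cc" => no
  Position 1: "cb" => no
  Position 2: "ba" => no
  Position 3: "ac" => no
  Position 4: "cc" => no
  Position 5: "cb" => no
  Position 6: "bc" => MATCH
  Position 7: "cc" => no
  Position 8: "ca" => no
  Position 9: "ac" => no
  Position 10: "cb" => no
  Position 11: "bc" => MATCH
Total occurrences: 2

2


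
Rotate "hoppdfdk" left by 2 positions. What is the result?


Input: "hoppdfdk", rotate left by 2
First 2 characters: "ho"
Remaining characters: "ppdfdk"
Concatenate remaining + first: "ppdfdk" + "ho" = "ppdfdkho"

ppdfdkho


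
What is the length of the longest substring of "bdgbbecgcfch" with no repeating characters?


Input: "bdgbbecgcfch"
Sliding window (track last position of each char):
  Position 0 ('b'): window [0,0] length 1 -- new best
  Position 1 ('d'): window [0,1] length 2 -- new best
  Position 2 ('g'): window [0,2] length 3 -- new best
  Position 3 ('b'): repeat (last at 0), move window start to 1
  Position 3 ('b'): window [1,3] length 3
  Position 4 ('b'): repeat (last at 3), move window start to 4
  Position 4 ('b'): window [4,4] length 1
  Position 5 ('e'): window [4,5] length 2
  Position 6 ('c'): window [4,6] length 3
  Position 7 ('g'): window [4,7] length 4 -- new best
  Position 8 ('c'): repeat (last at 6), move window start to 7
  Position 8 ('c'): window [7,8] length 2
  Position 9 ('f'): window [7,9] length 3
  Position 10 ('c'): repeat (last at 8), move window start to 9
  Position 10 ('c'): window [9,10] length 2
  Position 11 ('h'): window [9,11] length 3
Longest substring with no repeats: "becg" with length 4

4


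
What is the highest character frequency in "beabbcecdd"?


Input: beabbcecdd
Character counts:
  'a': 1
  'b': 3
  'c': 2
  'd': 2
  'e': 2
Maximum frequency: 3

3


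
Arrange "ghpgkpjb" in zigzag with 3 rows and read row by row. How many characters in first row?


Zigzag "ghpgkpjb" into 3 rows:
Placing characters:
  'g' => row 0
  'h' => row 1
  'p' => row 2
  'g' => row 1
  'k' => row 0
  'p' => row 1
  'j' => row 2
  'b' => row 1
Rows:
  Row 0: "gk"
  Row 1: "hgpb"
  Row 2: "pj"
First row length: 2

2


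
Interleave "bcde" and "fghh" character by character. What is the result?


Interleaving "bcde" and "fghh":
  Position 0: 'b' from first, 'f' from second => "bf"
  Position 1: 'c' from first, 'g' from second => "cg"
  Position 2: 'd' from first, 'h' from second => "dh"
  Position 3: 'e' from first, 'h' from second => "eh"
Result: bfcgdheh

bfcgdheh


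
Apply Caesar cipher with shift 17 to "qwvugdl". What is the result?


Caesar cipher: shift "qwvugdl" by 17
  'q' (pos 16) + 17 = pos 7 = 'h'
  'w' (pos 22) + 17 = pos 13 = 'n'
  'v' (pos 21) + 17 = pos 12 = 'm'
  'u' (pos 20) + 17 = pos 11 = 'l'
  'g' (pos 6) + 17 = pos 23 = 'x'
  'd' (pos 3) + 17 = pos 20 = 'u'
  'l' (pos 11) + 17 = pos 2 = 'c'
Result: hnmlxuc

hnmlxuc


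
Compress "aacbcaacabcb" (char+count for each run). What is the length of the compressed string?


Input: aacbcaacabcb
Runs:
  'a' x 2 => "a2"
  'c' x 1 => "c1"
  'b' x 1 => "b1"
  'c' x 1 => "c1"
  'a' x 2 => "a2"
  'c' x 1 => "c1"
  'a' x 1 => "a1"
  'b' x 1 => "b1"
  'c' x 1 => "c1"
  'b' x 1 => "b1"
Compressed: "a2c1b1c1a2c1a1b1c1b1"
Compressed length: 20

20


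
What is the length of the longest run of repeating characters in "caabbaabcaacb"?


Input: "caabbaabcaacb"
Scanning for longest run:
  Position 1 ('a'): new char, reset run to 1
  Position 2 ('a'): continues run of 'a', length=2
  Position 3 ('b'): new char, reset run to 1
  Position 4 ('b'): continues run of 'b', length=2
  Position 5 ('a'): new char, reset run to 1
  Position 6 ('a'): continues run of 'a', length=2
  Position 7 ('b'): new char, reset run to 1
  Position 8 ('c'): new char, reset run to 1
  Position 9 ('a'): new char, reset run to 1
  Position 10 ('a'): continues run of 'a', length=2
  Position 11 ('c'): new char, reset run to 1
  Position 12 ('b'): new char, reset run to 1
Longest run: 'a' with length 2

2


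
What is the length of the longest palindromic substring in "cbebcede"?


Input: "cbebcede"
Checking substrings for palindromes:
  [0:5] "cbebc" (len 5) => palindrome
  [1:4] "beb" (len 3) => palindrome
  [5:8] "ede" (len 3) => palindrome
Longest palindromic substring: "cbebc" with length 5

5


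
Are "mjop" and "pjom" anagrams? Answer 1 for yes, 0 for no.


Strings: "mjop", "pjom"
Sorted first:  jmop
Sorted second: jmop
Sorted forms match => anagrams

1


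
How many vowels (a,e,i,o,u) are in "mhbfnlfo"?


Input: mhbfnlfo
Checking each character:
  'm' at position 0: consonant
  'h' at position 1: consonant
  'b' at position 2: consonant
  'f' at position 3: consonant
  'n' at position 4: consonant
  'l' at position 5: consonant
  'f' at position 6: consonant
  'o' at position 7: vowel (running total: 1)
Total vowels: 1

1


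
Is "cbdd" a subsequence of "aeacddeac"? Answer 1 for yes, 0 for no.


Check if "cbdd" is a subsequence of "aeacddeac"
Greedy scan:
  Position 0 ('a'): no match needed
  Position 1 ('e'): no match needed
  Position 2 ('a'): no match needed
  Position 3 ('c'): matches sub[0] = 'c'
  Position 4 ('d'): no match needed
  Position 5 ('d'): no match needed
  Position 6 ('e'): no match needed
  Position 7 ('a'): no match needed
  Position 8 ('c'): no match needed
Only matched 1/4 characters => not a subsequence

0


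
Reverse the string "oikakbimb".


Input: oikakbimb
Reading characters right to left:
  Position 8: 'b'
  Position 7: 'm'
  Position 6: 'i'
  Position 5: 'b'
  Position 4: 'k'
  Position 3: 'a'
  Position 2: 'k'
  Position 1: 'i'
  Position 0: 'o'
Reversed: bmibkakio

bmibkakio


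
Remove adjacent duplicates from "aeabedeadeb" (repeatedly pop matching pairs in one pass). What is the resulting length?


Input: aeabedeadeb
Stack-based adjacent duplicate removal:
  Read 'a': push. Stack: a
  Read 'e': push. Stack: ae
  Read 'a': push. Stack: aea
  Read 'b': push. Stack: aeab
  Read 'e': push. Stack: aeabe
  Read 'd': push. Stack: aeabed
  Read 'e': push. Stack: aeabede
  Read 'a': push. Stack: aeabedea
  Read 'd': push. Stack: aeabedead
  Read 'e': push. Stack: aeabedeade
  Read 'b': push. Stack: aeabedeadeb
Final stack: "aeabedeadeb" (length 11)

11


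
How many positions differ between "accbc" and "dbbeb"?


Comparing "accbc" and "dbbeb" position by position:
  Position 0: 'a' vs 'd' => DIFFER
  Position 1: 'c' vs 'b' => DIFFER
  Position 2: 'c' vs 'b' => DIFFER
  Position 3: 'b' vs 'e' => DIFFER
  Position 4: 'c' vs 'b' => DIFFER
Positions that differ: 5

5


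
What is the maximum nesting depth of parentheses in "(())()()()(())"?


Input: "(())()()()(())"
Tracking depth:
  Position 0 '(': depth becomes 1
  Position 1 '(': depth becomes 2
  Position 2 ')': depth becomes 1
  Position 3 ')': depth becomes 0
  Position 4 '(': depth becomes 1
  Position 5 ')': depth becomes 0
  Position 6 '(': depth becomes 1
  Position 7 ')': depth becomes 0
  Position 8 '(': depth becomes 1
  Position 9 ')': depth becomes 0
  Position 10 '(': depth becomes 1
  Position 11 '(': depth becomes 2
  Position 12 ')': depth becomes 1
  Position 13 ')': depth becomes 0
Maximum depth reached: 2

2


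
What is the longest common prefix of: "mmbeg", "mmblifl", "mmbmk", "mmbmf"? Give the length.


Words: mmbeg, mmblifl, mmbmk, mmbmf
  Position 0: all 'm' => match
  Position 1: all 'm' => match
  Position 2: all 'b' => match
  Position 3: ('e', 'l', 'm', 'm') => mismatch, stop
LCP = "mmb" (length 3)

3


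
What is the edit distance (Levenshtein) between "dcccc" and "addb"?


Computing edit distance: "dcccc" -> "addb"
DP table:
           a    d    d    b
      0    1    2    3    4
  d   1    1    1    2    3
  c   2    2    2    2    3
  c   3    3    3    3    3
  c   4    4    4    4    4
  c   5    5    5    5    5
Edit distance = dp[5][4] = 5

5


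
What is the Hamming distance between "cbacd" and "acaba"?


Comparing "cbacd" and "acaba" position by position:
  Position 0: 'c' vs 'a' => differ
  Position 1: 'b' vs 'c' => differ
  Position 2: 'a' vs 'a' => same
  Position 3: 'c' vs 'b' => differ
  Position 4: 'd' vs 'a' => differ
Total differences (Hamming distance): 4

4


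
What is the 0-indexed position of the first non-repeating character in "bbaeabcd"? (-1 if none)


Input: bbaeabcd
Character frequencies:
  'a': 2
  'b': 3
  'c': 1
  'd': 1
  'e': 1
Scanning left to right for freq == 1:
  Position 0 ('b'): freq=3, skip
  Position 1 ('b'): freq=3, skip
  Position 2 ('a'): freq=2, skip
  Position 3 ('e'): unique! => answer = 3

3


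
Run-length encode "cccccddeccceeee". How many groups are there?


Input: cccccddeccceeee
Scanning for consecutive runs:
  Group 1: 'c' x 5 (positions 0-4)
  Group 2: 'd' x 2 (positions 5-6)
  Group 3: 'e' x 1 (positions 7-7)
  Group 4: 'c' x 3 (positions 8-10)
  Group 5: 'e' x 4 (positions 11-14)
Total groups: 5

5


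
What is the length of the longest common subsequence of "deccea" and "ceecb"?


LCS of "deccea" and "ceecb"
DP table:
           c    e    e    c    b
      0    0    0    0    0    0
  d   0    0    0    0    0    0
  e   0    0    1    1    1    1
  c   0    1    1    1    2    2
  c   0    1    1    1    2    2
  e   0    1    2    2    2    2
  a   0    1    2    2    2    2
LCS length = dp[6][5] = 2

2


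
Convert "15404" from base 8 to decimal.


Input: "15404" in base 8
Positional expansion:
  Digit '1' (value 1) x 8^4 = 4096
  Digit '5' (value 5) x 8^3 = 2560
  Digit '4' (value 4) x 8^2 = 256
  Digit '0' (value 0) x 8^1 = 0
  Digit '4' (value 4) x 8^0 = 4
Sum = 6916

6916


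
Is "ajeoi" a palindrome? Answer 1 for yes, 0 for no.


Input: ajeoi
Reversed: ioeja
  Compare pos 0 ('a') with pos 4 ('i'): MISMATCH
  Compare pos 1 ('j') with pos 3 ('o'): MISMATCH
Result: not a palindrome

0


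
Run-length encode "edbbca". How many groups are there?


Input: edbbca
Scanning for consecutive runs:
  Group 1: 'e' x 1 (positions 0-0)
  Group 2: 'd' x 1 (positions 1-1)
  Group 3: 'b' x 2 (positions 2-3)
  Group 4: 'c' x 1 (positions 4-4)
  Group 5: 'a' x 1 (positions 5-5)
Total groups: 5

5


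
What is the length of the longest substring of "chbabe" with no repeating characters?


Input: "chbabe"
Sliding window (track last position of each char):
  Position 0 ('c'): window [0,0] length 1 -- new best
  Position 1 ('h'): window [0,1] length 2 -- new best
  Position 2 ('b'): window [0,2] length 3 -- new best
  Position 3 ('a'): window [0,3] length 4 -- new best
  Position 4 ('b'): repeat (last at 2), move window start to 3
  Position 4 ('b'): window [3,4] length 2
  Position 5 ('e'): window [3,5] length 3
Longest substring with no repeats: "chba" with length 4

4


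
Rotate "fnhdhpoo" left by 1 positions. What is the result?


Input: "fnhdhpoo", rotate left by 1
First 1 characters: "f"
Remaining characters: "nhdhpoo"
Concatenate remaining + first: "nhdhpoo" + "f" = "nhdhpoof"

nhdhpoof


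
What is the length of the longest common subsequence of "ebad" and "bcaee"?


LCS of "ebad" and "bcaee"
DP table:
           b    c    a    e    e
      0    0    0    0    0    0
  e   0    0    0    0    1    1
  b   0    1    1    1    1    1
  a   0    1    1    2    2    2
  d   0    1    1    2    2    2
LCS length = dp[4][5] = 2

2


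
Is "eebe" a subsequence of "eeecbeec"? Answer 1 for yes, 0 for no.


Check if "eebe" is a subsequence of "eeecbeec"
Greedy scan:
  Position 0 ('e'): matches sub[0] = 'e'
  Position 1 ('e'): matches sub[1] = 'e'
  Position 2 ('e'): no match needed
  Position 3 ('c'): no match needed
  Position 4 ('b'): matches sub[2] = 'b'
  Position 5 ('e'): matches sub[3] = 'e'
  Position 6 ('e'): no match needed
  Position 7 ('c'): no match needed
All 4 characters matched => is a subsequence

1


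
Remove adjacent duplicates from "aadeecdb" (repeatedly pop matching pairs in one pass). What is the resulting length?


Input: aadeecdb
Stack-based adjacent duplicate removal:
  Read 'a': push. Stack: a
  Read 'a': matches stack top 'a' => pop. Stack: (empty)
  Read 'd': push. Stack: d
  Read 'e': push. Stack: de
  Read 'e': matches stack top 'e' => pop. Stack: d
  Read 'c': push. Stack: dc
  Read 'd': push. Stack: dcd
  Read 'b': push. Stack: dcdb
Final stack: "dcdb" (length 4)

4


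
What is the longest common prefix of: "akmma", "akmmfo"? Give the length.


Words: akmma, akmmfo
  Position 0: all 'a' => match
  Position 1: all 'k' => match
  Position 2: all 'm' => match
  Position 3: all 'm' => match
  Position 4: ('a', 'f') => mismatch, stop
LCP = "akmm" (length 4)

4


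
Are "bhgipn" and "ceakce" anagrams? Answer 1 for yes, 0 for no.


Strings: "bhgipn", "ceakce"
Sorted first:  bghinp
Sorted second: acceek
Differ at position 0: 'b' vs 'a' => not anagrams

0


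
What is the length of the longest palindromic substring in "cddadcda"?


Input: "cddadcda"
Checking substrings for palindromes:
  [3:8] "adcda" (len 5) => palindrome
  [2:5] "dad" (len 3) => palindrome
  [4:7] "dcd" (len 3) => palindrome
  [1:3] "dd" (len 2) => palindrome
Longest palindromic substring: "adcda" with length 5

5


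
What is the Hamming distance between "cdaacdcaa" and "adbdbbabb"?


Comparing "cdaacdcaa" and "adbdbbabb" position by position:
  Position 0: 'c' vs 'a' => differ
  Position 1: 'd' vs 'd' => same
  Position 2: 'a' vs 'b' => differ
  Position 3: 'a' vs 'd' => differ
  Position 4: 'c' vs 'b' => differ
  Position 5: 'd' vs 'b' => differ
  Position 6: 'c' vs 'a' => differ
  Position 7: 'a' vs 'b' => differ
  Position 8: 'a' vs 'b' => differ
Total differences (Hamming distance): 8

8


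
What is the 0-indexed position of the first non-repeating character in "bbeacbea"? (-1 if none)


Input: bbeacbea
Character frequencies:
  'a': 2
  'b': 3
  'c': 1
  'e': 2
Scanning left to right for freq == 1:
  Position 0 ('b'): freq=3, skip
  Position 1 ('b'): freq=3, skip
  Position 2 ('e'): freq=2, skip
  Position 3 ('a'): freq=2, skip
  Position 4 ('c'): unique! => answer = 4

4


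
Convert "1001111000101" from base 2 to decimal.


Input: "1001111000101" in base 2
Positional expansion:
  Digit '1' (value 1) x 2^12 = 4096
  Digit '0' (value 0) x 2^11 = 0
  Digit '0' (value 0) x 2^10 = 0
  Digit '1' (value 1) x 2^9 = 512
  Digit '1' (value 1) x 2^8 = 256
  Digit '1' (value 1) x 2^7 = 128
  Digit '1' (value 1) x 2^6 = 64
  Digit '0' (value 0) x 2^5 = 0
  Digit '0' (value 0) x 2^4 = 0
  Digit '0' (value 0) x 2^3 = 0
  Digit '1' (value 1) x 2^2 = 4
  Digit '0' (value 0) x 2^1 = 0
  Digit '1' (value 1) x 2^0 = 1
Sum = 5061

5061


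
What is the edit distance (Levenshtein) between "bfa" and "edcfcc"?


Computing edit distance: "bfa" -> "edcfcc"
DP table:
           e    d    c    f    c    c
      0    1    2    3    4    5    6
  b   1    1    2    3    4    5    6
  f   2    2    2    3    3    4    5
  a   3    3    3    3    4    4    5
Edit distance = dp[3][6] = 5

5


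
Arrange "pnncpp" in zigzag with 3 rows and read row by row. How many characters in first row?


Zigzag "pnncpp" into 3 rows:
Placing characters:
  'p' => row 0
  'n' => row 1
  'n' => row 2
  'c' => row 1
  'p' => row 0
  'p' => row 1
Rows:
  Row 0: "pp"
  Row 1: "ncp"
  Row 2: "n"
First row length: 2

2


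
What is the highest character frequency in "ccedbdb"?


Input: ccedbdb
Character counts:
  'b': 2
  'c': 2
  'd': 2
  'e': 1
Maximum frequency: 2

2


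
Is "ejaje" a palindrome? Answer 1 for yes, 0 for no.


Input: ejaje
Reversed: ejaje
  Compare pos 0 ('e') with pos 4 ('e'): match
  Compare pos 1 ('j') with pos 3 ('j'): match
Result: palindrome

1


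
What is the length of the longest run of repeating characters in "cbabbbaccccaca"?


Input: "cbabbbaccccaca"
Scanning for longest run:
  Position 1 ('b'): new char, reset run to 1
  Position 2 ('a'): new char, reset run to 1
  Position 3 ('b'): new char, reset run to 1
  Position 4 ('b'): continues run of 'b', length=2
  Position 5 ('b'): continues run of 'b', length=3
  Position 6 ('a'): new char, reset run to 1
  Position 7 ('c'): new char, reset run to 1
  Position 8 ('c'): continues run of 'c', length=2
  Position 9 ('c'): continues run of 'c', length=3
  Position 10 ('c'): continues run of 'c', length=4
  Position 11 ('a'): new char, reset run to 1
  Position 12 ('c'): new char, reset run to 1
  Position 13 ('a'): new char, reset run to 1
Longest run: 'c' with length 4

4


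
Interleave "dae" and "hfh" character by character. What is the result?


Interleaving "dae" and "hfh":
  Position 0: 'd' from first, 'h' from second => "dh"
  Position 1: 'a' from first, 'f' from second => "af"
  Position 2: 'e' from first, 'h' from second => "eh"
Result: dhafeh

dhafeh


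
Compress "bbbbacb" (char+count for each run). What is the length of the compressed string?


Input: bbbbacb
Runs:
  'b' x 4 => "b4"
  'a' x 1 => "a1"
  'c' x 1 => "c1"
  'b' x 1 => "b1"
Compressed: "b4a1c1b1"
Compressed length: 8

8


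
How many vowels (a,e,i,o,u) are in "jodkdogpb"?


Input: jodkdogpb
Checking each character:
  'j' at position 0: consonant
  'o' at position 1: vowel (running total: 1)
  'd' at position 2: consonant
  'k' at position 3: consonant
  'd' at position 4: consonant
  'o' at position 5: vowel (running total: 2)
  'g' at position 6: consonant
  'p' at position 7: consonant
  'b' at position 8: consonant
Total vowels: 2

2


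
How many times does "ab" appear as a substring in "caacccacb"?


Searching for "ab" in "caacccacb"
Scanning each position:
  Position 0: "ca" => no
  Position 1: "aa" => no
  Position 2: "ac" => no
  Position 3: "cc" => no
  Position 4: "cc" => no
  Position 5: "ca" => no
  Position 6: "ac" => no
  Position 7: "cb" => no
Total occurrences: 0

0


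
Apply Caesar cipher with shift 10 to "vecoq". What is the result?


Caesar cipher: shift "vecoq" by 10
  'v' (pos 21) + 10 = pos 5 = 'f'
  'e' (pos 4) + 10 = pos 14 = 'o'
  'c' (pos 2) + 10 = pos 12 = 'm'
  'o' (pos 14) + 10 = pos 24 = 'y'
  'q' (pos 16) + 10 = pos 0 = 'a'
Result: fomya

fomya


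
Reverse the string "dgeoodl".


Input: dgeoodl
Reading characters right to left:
  Position 6: 'l'
  Position 5: 'd'
  Position 4: 'o'
  Position 3: 'o'
  Position 2: 'e'
  Position 1: 'g'
  Position 0: 'd'
Reversed: ldooegd

ldooegd


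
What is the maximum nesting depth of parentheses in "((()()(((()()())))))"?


Input: "((()()(((()()())))))"
Tracking depth:
  Position 0 '(': depth becomes 1
  Position 1 '(': depth becomes 2
  Position 2 '(': depth becomes 3
  Position 3 ')': depth becomes 2
  Position 4 '(': depth becomes 3
  Position 5 ')': depth becomes 2
  Position 6 '(': depth becomes 3
  Position 7 '(': depth becomes 4
  Position 8 '(': depth becomes 5
  Position 9 '(': depth becomes 6
  Position 10 ')': depth becomes 5
  Position 11 '(': depth becomes 6
  Position 12 ')': depth becomes 5
  Position 13 '(': depth becomes 6
  Position 14 ')': depth becomes 5
  Position 15 ')': depth becomes 4
  Position 16 ')': depth becomes 3
  Position 17 ')': depth becomes 2
  Position 18 ')': depth becomes 1
  Position 19 ')': depth becomes 0
Maximum depth reached: 6

6


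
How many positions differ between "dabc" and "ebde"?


Comparing "dabc" and "ebde" position by position:
  Position 0: 'd' vs 'e' => DIFFER
  Position 1: 'a' vs 'b' => DIFFER
  Position 2: 'b' vs 'd' => DIFFER
  Position 3: 'c' vs 'e' => DIFFER
Positions that differ: 4

4


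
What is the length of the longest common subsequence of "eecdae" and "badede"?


LCS of "eecdae" and "badede"
DP table:
           b    a    d    e    d    e
      0    0    0    0    0    0    0
  e   0    0    0    0    1    1    1
  e   0    0    0    0    1    1    2
  c   0    0    0    0    1    1    2
  d   0    0    0    1    1    2    2
  a   0    0    1    1    1    2    2
  e   0    0    1    1    2    2    3
LCS length = dp[6][6] = 3

3


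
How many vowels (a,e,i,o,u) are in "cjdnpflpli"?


Input: cjdnpflpli
Checking each character:
  'c' at position 0: consonant
  'j' at position 1: consonant
  'd' at position 2: consonant
  'n' at position 3: consonant
  'p' at position 4: consonant
  'f' at position 5: consonant
  'l' at position 6: consonant
  'p' at position 7: consonant
  'l' at position 8: consonant
  'i' at position 9: vowel (running total: 1)
Total vowels: 1

1


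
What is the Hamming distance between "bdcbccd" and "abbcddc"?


Comparing "bdcbccd" and "abbcddc" position by position:
  Position 0: 'b' vs 'a' => differ
  Position 1: 'd' vs 'b' => differ
  Position 2: 'c' vs 'b' => differ
  Position 3: 'b' vs 'c' => differ
  Position 4: 'c' vs 'd' => differ
  Position 5: 'c' vs 'd' => differ
  Position 6: 'd' vs 'c' => differ
Total differences (Hamming distance): 7

7


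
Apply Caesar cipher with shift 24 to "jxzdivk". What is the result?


Caesar cipher: shift "jxzdivk" by 24
  'j' (pos 9) + 24 = pos 7 = 'h'
  'x' (pos 23) + 24 = pos 21 = 'v'
  'z' (pos 25) + 24 = pos 23 = 'x'
  'd' (pos 3) + 24 = pos 1 = 'b'
  'i' (pos 8) + 24 = pos 6 = 'g'
  'v' (pos 21) + 24 = pos 19 = 't'
  'k' (pos 10) + 24 = pos 8 = 'i'
Result: hvxbgti

hvxbgti


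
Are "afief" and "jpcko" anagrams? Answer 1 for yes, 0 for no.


Strings: "afief", "jpcko"
Sorted first:  aeffi
Sorted second: cjkop
Differ at position 0: 'a' vs 'c' => not anagrams

0


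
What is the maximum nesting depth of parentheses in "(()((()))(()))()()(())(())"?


Input: "(()((()))(()))()()(())(())"
Tracking depth:
  Position 0 '(': depth becomes 1
  Position 1 '(': depth becomes 2
  Position 2 ')': depth becomes 1
  Position 3 '(': depth becomes 2
  Position 4 '(': depth becomes 3
  Position 5 '(': depth becomes 4
  Position 6 ')': depth becomes 3
  Position 7 ')': depth becomes 2
  Position 8 ')': depth becomes 1
  Position 9 '(': depth becomes 2
  Position 10 '(': depth becomes 3
  Position 11 ')': depth becomes 2
  Position 12 ')': depth becomes 1
  Position 13 ')': depth becomes 0
  Position 14 '(': depth becomes 1
  Position 15 ')': depth becomes 0
  Position 16 '(': depth becomes 1
  Position 17 ')': depth becomes 0
  Position 18 '(': depth becomes 1
  Position 19 '(': depth becomes 2
  Position 20 ')': depth becomes 1
  Position 21 ')': depth becomes 0
  Position 22 '(': depth becomes 1
  Position 23 '(': depth becomes 2
  Position 24 ')': depth becomes 1
  Position 25 ')': depth becomes 0
Maximum depth reached: 4

4
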